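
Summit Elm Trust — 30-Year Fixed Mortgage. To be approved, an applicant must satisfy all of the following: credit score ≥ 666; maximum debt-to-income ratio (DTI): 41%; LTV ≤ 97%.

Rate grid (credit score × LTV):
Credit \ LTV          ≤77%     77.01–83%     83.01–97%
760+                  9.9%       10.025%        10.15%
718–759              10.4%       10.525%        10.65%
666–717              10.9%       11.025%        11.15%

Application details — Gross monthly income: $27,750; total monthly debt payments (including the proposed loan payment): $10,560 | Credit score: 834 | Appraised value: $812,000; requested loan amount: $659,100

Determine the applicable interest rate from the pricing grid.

Credit score 834 ≥ 666; Debt-to-income = 10,560/27,750 = 38.1% — meets 41% limit
LTV: 659,100 ÷ 812,000 = 81.2%, within 97% cap
Score 834 is in the 760+ band; LTV 81.2% is in the 77.01–83% band → 10.025%.

10.025%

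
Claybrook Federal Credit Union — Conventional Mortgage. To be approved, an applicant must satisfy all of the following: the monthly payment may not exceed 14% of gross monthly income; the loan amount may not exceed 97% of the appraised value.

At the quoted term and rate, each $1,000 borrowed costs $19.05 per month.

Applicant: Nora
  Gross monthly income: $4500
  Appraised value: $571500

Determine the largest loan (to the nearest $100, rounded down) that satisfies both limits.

$33,000

Payment cap: 14% × $4,500 = $630/month.
At $19.05 per $1,000, that supports 630/19.05 × 1,000 ≈ $33,070 → $33,000.
LTV cap: 97% × $571,500 = $554,355 → $554,300.
Binding constraint: payment-to-income.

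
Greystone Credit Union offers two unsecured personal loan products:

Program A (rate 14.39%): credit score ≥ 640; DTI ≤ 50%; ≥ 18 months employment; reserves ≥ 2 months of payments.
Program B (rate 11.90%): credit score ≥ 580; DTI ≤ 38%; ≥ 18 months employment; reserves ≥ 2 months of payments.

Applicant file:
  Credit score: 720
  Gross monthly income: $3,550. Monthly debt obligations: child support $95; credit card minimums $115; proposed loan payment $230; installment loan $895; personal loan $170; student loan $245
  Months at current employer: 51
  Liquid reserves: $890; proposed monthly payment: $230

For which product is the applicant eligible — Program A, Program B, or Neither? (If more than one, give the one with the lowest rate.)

Total debts = (95 + 115 + 230 + 895 + 170 + 245) = 1,750; DTI = 1,750/3,550 = 49.3%.
Reserves = 890/230 = 3.9 months.
Program A: score 720 ≥ 640; DTI 49.3% ≤ 50%; employment 51 ≥ 18 mo; reserves 3.9 ≥ 2 mo → qualifies.
Program B: score 720 ≥ 580; DTI 49.3% > 38%; employment 51 ≥ 18 mo; reserves 3.9 ≥ 2 mo → does not qualify.

Program A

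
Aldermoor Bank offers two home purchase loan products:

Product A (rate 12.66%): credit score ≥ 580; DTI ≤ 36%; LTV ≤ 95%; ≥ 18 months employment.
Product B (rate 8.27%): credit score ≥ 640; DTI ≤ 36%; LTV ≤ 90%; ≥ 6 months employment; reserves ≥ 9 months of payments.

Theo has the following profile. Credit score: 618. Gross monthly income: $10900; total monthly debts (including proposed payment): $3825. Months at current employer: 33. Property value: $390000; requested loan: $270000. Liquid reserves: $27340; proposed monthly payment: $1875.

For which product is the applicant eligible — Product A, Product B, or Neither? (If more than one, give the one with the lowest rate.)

DTI = 3,825/10,900 = 35.1%.
LTV = 270,000/390,000 = 69.2%.
Reserves = 27,340/1,875 = 14.6 months.
Product A: score 618 ≥ 580; DTI 35.1% ≤ 36%; LTV 69.2% ≤ 95%; employment 33 ≥ 18 mo → qualifies.
Product B: score 618 < 640; DTI 35.1% ≤ 36%; LTV 69.2% ≤ 90%; employment 33 ≥ 6 mo; reserves 14.6 ≥ 9 mo → does not qualify.

Product A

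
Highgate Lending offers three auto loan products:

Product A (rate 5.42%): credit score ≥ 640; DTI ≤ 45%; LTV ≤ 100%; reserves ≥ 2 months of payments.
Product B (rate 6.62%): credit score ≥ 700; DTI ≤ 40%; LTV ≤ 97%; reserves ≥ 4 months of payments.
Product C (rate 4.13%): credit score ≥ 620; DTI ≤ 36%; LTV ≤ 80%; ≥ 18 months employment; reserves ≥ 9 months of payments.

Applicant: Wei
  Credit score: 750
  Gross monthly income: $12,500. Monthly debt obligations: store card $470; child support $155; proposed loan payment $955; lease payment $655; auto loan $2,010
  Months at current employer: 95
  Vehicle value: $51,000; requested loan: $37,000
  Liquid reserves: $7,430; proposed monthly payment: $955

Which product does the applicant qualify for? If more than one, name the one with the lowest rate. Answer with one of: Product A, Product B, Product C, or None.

Total debts = (470 + 155 + 955 + 655 + 2,010) = 4,245; DTI = 4,245/12,500 = 34%.
LTV = 37,000/51,000 = 72.5%.
Reserves = 7,430/955 = 7.8 months.
Product A: score 750 ≥ 640; DTI 34% ≤ 45%; LTV 72.5% ≤ 100%; reserves 7.8 ≥ 2 mo → qualifies.
Product B: score 750 ≥ 700; DTI 34% ≤ 40%; LTV 72.5% ≤ 97%; reserves 7.8 ≥ 4 mo → qualifies.
Product C: score 750 ≥ 620; DTI 34% ≤ 36%; LTV 72.5% ≤ 80%; employment 95 ≥ 18 mo; reserves 7.8 < 9 mo → does not qualify.
Qualifying: Product A, Product B. Lowest rate is 5.42% → Product A.

Product A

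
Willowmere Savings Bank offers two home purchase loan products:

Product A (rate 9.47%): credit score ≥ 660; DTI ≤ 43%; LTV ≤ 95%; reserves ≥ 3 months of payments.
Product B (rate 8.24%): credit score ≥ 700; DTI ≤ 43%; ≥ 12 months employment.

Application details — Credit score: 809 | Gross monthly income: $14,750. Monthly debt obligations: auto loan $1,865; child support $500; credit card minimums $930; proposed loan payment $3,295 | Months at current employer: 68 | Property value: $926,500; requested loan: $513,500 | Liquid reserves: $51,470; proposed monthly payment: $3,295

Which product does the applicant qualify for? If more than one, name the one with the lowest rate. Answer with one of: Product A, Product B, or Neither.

Neither

Total debts = (1,865 + 500 + 930 + 3,295) = 6,590; DTI = 6,590/14,750 = 44.7%.
LTV = 513,500/926,500 = 55.4%.
Reserves = 51,470/3,295 = 15.6 months.
Product A: score 809 ≥ 660; DTI 44.7% > 43%; LTV 55.4% ≤ 95%; reserves 15.6 ≥ 3 mo → does not qualify.
Product B: score 809 ≥ 700; DTI 44.7% > 43%; employment 68 ≥ 12 mo → does not qualify.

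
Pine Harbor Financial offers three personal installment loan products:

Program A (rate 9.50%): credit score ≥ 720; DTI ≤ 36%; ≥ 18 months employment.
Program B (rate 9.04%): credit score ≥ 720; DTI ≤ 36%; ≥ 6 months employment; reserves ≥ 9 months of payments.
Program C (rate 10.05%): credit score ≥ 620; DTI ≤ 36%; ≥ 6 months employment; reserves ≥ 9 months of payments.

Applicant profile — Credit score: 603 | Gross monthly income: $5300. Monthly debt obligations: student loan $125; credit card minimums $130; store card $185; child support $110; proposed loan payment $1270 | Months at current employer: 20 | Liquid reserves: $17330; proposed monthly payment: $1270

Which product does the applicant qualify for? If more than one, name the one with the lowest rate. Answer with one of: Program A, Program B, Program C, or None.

Total debts = (125 + 130 + 185 + 110 + 1,270) = 1,820; DTI = 1,820/5,300 = 34.3%.
Reserves = 17,330/1,270 = 13.6 months.
Program A: score 603 < 720; DTI 34.3% ≤ 36%; employment 20 ≥ 18 mo → does not qualify.
Program B: score 603 < 720; DTI 34.3% ≤ 36%; employment 20 ≥ 6 mo; reserves 13.6 ≥ 9 mo → does not qualify.
Program C: score 603 < 620; DTI 34.3% ≤ 36%; employment 20 ≥ 6 mo; reserves 13.6 ≥ 9 mo → does not qualify.

None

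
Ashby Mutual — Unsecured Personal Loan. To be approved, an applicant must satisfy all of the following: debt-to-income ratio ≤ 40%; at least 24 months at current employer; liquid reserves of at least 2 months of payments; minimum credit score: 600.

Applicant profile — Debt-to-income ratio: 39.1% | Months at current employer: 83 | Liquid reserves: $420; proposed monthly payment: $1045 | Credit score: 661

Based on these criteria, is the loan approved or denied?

DTI 39.1% is within the 40% limit
Employment 83 ≥ 24 months
Reserves: 420 ÷ 1,045 = 0.4 months (below 2-month minimum)
Credit score 661 ≥ 600 (meets)
Fails on reserves.

Denied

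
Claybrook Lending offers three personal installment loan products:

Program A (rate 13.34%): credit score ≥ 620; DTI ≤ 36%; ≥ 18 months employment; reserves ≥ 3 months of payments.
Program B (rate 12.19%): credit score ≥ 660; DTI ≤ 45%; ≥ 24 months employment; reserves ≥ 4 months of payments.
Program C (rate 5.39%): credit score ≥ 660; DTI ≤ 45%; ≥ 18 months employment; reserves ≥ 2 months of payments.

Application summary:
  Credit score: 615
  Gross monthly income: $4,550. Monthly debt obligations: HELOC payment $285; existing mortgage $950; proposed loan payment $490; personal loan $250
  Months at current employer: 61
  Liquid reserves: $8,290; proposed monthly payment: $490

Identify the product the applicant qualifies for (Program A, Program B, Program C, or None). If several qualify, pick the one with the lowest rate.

None

Total debts = (285 + 950 + 490 + 250) = 1,975; DTI = 1,975/4,550 = 43.4%.
Reserves = 8,290/490 = 16.9 months.
Program A: score 615 < 620; DTI 43.4% > 36%; employment 61 ≥ 18 mo; reserves 16.9 ≥ 3 mo → does not qualify.
Program B: score 615 < 660; DTI 43.4% ≤ 45%; employment 61 ≥ 24 mo; reserves 16.9 ≥ 4 mo → does not qualify.
Program C: score 615 < 660; DTI 43.4% ≤ 45%; employment 61 ≥ 18 mo; reserves 16.9 ≥ 2 mo → does not qualify.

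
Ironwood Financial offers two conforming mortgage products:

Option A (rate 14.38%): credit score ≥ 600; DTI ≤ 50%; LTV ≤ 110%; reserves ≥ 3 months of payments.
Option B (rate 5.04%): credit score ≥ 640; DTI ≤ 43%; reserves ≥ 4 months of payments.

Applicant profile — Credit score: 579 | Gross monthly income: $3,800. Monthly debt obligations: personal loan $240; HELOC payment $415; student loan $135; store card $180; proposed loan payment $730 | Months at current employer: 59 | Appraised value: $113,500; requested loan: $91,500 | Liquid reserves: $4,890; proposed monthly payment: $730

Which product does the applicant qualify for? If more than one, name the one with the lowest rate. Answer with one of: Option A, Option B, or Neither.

Neither

Total debts = (240 + 415 + 135 + 180 + 730) = 1,700; DTI = 1,700/3,800 = 44.7%.
LTV = 91,500/113,500 = 80.6%.
Reserves = 4,890/730 = 6.7 months.
Option A: score 579 < 600; DTI 44.7% ≤ 50%; LTV 80.6% ≤ 110%; reserves 6.7 ≥ 3 mo → does not qualify.
Option B: score 579 < 640; DTI 44.7% > 43%; reserves 6.7 ≥ 4 mo → does not qualify.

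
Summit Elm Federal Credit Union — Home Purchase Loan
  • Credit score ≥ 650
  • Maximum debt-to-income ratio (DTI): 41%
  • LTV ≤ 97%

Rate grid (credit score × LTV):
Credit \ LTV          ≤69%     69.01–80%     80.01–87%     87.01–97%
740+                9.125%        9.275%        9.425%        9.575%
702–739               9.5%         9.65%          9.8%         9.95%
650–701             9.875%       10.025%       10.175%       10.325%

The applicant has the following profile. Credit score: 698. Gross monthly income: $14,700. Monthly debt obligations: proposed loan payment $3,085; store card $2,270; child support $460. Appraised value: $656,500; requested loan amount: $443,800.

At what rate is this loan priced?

Credit score 698 ≥ 650; Total monthly debts = (3,085 + 2,270 + 460) = 5,815. Debt-to-income = 5,815/14,700 = 39.6% — meets 41% limit
LTV: 443,800 ÷ 656,500 = 67.6%, within 97% cap
Score 698 is in the 650–701 band; LTV 67.6% is in the ≤69% band → 9.875%.

9.875%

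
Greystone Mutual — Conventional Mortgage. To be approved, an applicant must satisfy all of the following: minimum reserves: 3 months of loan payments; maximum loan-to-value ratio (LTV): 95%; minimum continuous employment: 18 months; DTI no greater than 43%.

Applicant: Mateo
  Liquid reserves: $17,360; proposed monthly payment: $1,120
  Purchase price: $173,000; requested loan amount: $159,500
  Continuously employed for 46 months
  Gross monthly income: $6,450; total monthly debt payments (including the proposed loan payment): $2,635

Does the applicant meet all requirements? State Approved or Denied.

Reserves = 17,360/1,120 = 15.5 months ≥ 3
Loan-to-value = 159,500/173,000 = 92.2% — pass (95% max)
Employment 46 ≥ 18 months
Debt-to-income = 2,635/6,450 = 40.9% — meets 43% limit
All criteria satisfied.

Approved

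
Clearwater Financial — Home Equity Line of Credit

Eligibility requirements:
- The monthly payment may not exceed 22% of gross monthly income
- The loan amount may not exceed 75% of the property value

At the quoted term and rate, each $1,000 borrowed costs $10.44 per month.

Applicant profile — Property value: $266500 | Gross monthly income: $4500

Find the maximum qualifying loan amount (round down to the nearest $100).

$94,800

Payment cap: 22% × $4,500 = $990/month.
At $10.44 per $1,000, that supports 990/10.44 × 1,000 ≈ $94,827 → $94,800.
LTV cap: 75% × $266,500 = $199,875 → $199,800.
Binding constraint: payment-to-income.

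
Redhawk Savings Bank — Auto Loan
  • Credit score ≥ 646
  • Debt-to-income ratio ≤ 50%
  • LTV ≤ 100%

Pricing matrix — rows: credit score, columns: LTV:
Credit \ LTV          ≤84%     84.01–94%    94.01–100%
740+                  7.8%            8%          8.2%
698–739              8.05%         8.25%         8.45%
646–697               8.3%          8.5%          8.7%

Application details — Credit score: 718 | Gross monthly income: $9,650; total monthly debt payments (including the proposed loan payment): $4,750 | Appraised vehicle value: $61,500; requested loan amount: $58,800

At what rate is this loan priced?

Credit score 718 ≥ 646; DTI = 4,750/9,650 = 49.2% ≤ 50%
LTV: 58,800 ÷ 61,500 = 95.6%, within 100% cap
Credit 718 → row 698–739; LTV 95.6% → column 94.01–100%. Grid cell → 8.45%.

8.45%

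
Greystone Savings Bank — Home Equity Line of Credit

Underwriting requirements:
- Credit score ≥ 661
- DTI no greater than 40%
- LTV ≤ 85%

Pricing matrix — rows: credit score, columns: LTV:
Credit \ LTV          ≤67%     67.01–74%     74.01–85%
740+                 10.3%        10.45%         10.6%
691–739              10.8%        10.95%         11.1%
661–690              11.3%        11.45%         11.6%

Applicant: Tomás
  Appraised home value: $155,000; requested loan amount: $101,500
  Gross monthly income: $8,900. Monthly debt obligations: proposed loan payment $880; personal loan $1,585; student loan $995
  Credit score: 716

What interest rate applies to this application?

10.8%

Credit score 716 ≥ 661; Total monthly debts = (880 + 1,585 + 995) = 3,460. Debt-to-income = 3,460/8,900 = 38.9% — meets 40% limit
LTV: 101,500 ÷ 155,000 = 65.5%, within 85% cap
Credit 716 → row 691–739; LTV 65.5% → column ≤67%. Grid cell → 10.8%.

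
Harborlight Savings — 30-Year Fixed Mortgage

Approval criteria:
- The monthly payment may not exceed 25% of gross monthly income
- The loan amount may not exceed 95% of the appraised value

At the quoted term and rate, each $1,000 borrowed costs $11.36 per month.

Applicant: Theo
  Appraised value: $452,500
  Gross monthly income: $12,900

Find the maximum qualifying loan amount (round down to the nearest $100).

Payment cap: 25% × $12,900 = $3,225/month.
At $11.36 per $1,000, that supports 3,225/11.36 × 1,000 ≈ $283,890 → $283,800.
LTV cap: 95% × $452,500 = $429,875 → $429,800.
Binding constraint: payment-to-income.

$283,800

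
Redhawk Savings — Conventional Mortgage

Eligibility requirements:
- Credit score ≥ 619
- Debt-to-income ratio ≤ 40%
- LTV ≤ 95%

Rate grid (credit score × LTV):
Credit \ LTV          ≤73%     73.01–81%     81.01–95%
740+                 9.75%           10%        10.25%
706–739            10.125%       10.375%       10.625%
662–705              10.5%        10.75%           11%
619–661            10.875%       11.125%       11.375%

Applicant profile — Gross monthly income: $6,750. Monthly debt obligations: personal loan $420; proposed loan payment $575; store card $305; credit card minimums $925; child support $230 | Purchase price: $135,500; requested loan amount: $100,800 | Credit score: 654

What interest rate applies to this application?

11.125%

Credit score 654 ≥ 619; Total monthly debts = (420 + 575 + 305 + 925 + 230) = 2,455. DTI: 2,455 ÷ 6,750 = 36.4%, within the 40% cap
Loan-to-value = 100,800/135,500 = 74.4% — pass (95% max)
Score 654 is in the 619–661 band; LTV 74.4% is in the 73.01–81% band → 11.125%.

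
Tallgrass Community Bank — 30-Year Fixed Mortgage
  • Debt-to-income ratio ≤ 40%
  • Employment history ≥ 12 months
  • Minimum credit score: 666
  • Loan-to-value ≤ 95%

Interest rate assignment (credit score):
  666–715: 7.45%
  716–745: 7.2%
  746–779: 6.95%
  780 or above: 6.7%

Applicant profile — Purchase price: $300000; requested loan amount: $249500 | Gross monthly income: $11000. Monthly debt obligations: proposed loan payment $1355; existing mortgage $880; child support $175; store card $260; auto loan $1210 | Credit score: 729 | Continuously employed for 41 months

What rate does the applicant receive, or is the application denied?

Approved at 7.2%

Credit score 729 ≥ 666 (meets minimum)
Total monthly debts = (1,355 + 880 + 175 + 260 + 1,210) = 3,880. DTI: 3,880 ÷ 11,000 = 35.3%, within the 40% cap
Employment 41 ≥ 12 months
LTV: 249,500 ÷ 300,000 = 83.2%, within 95% cap
All requirements met. Score 729 falls in the 716–745 tier → 7.2%.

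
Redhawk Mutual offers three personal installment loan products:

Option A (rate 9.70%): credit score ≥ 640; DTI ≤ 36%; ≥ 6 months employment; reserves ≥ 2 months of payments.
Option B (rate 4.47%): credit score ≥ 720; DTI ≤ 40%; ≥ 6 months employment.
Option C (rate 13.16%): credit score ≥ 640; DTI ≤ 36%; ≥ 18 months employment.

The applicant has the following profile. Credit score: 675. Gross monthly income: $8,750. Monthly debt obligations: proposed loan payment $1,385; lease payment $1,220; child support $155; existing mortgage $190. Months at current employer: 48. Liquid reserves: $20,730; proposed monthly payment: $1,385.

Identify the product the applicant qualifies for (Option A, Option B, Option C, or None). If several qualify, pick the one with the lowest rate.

Option A

Total debts = (1,385 + 1,220 + 155 + 190) = 2,950; DTI = 2,950/8,750 = 33.7%.
Reserves = 20,730/1,385 = 15.0 months.
Option A: score 675 ≥ 640; DTI 33.7% ≤ 36%; employment 48 ≥ 6 mo; reserves 15.0 ≥ 2 mo → qualifies.
Option B: score 675 < 720; DTI 33.7% ≤ 40%; employment 48 ≥ 6 mo → does not qualify.
Option C: score 675 ≥ 640; DTI 33.7% ≤ 36%; employment 48 ≥ 18 mo → qualifies.
Qualifying: Option A, Option C. Lowest rate is 9.70% → Option A.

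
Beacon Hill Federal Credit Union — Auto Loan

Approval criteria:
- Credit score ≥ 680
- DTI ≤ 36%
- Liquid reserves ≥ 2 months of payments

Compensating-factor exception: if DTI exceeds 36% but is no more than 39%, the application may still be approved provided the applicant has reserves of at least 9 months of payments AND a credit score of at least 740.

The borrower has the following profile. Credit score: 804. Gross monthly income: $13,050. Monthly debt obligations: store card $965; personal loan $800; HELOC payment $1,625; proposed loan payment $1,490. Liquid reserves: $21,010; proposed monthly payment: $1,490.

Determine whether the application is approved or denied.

Approved

Credit score 804 ≥ 680 (meets base)
Total debts = (965 + 800 + 1,625 + 1,490) = 4,880. DTI: 4,880 ÷ 13,050 = 37.4%, over the 36% base limit.
Reserves: 21,010 ÷ 1,490 = 14.1 months (meets 2-month minimum)
37.4% falls in the override range (36%–39%), so the compensating-factor test applies.
Override check — reserves: 14.1 mo (ok); score: 804 (ok).
Both compensating conditions met → exception applies.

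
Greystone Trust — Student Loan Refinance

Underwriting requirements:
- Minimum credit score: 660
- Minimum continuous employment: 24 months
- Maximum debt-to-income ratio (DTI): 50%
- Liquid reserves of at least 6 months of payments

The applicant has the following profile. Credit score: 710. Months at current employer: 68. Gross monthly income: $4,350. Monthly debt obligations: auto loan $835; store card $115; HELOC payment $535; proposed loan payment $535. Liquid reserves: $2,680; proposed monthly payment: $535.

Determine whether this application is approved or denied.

Denied

Credit score 710 ≥ 660 (meets)
Employment 68 ≥ 24 months
Total monthly debts = (835 + 115 + 535 + 535) = 2,020. DTI: 2,020 ÷ 4,350 = 46.4%, within the 50% cap
Reserves: 2,680 ÷ 535 = 5.0 months (below 6-month minimum)
Fails on reserves.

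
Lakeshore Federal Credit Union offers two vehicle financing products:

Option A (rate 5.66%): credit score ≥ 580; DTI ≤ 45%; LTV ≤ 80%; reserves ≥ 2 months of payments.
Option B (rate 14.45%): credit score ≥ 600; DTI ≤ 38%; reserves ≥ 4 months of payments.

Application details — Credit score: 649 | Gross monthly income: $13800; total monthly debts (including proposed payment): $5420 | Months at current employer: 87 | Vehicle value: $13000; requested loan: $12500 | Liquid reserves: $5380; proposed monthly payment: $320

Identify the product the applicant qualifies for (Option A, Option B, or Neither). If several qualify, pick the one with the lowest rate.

Neither

DTI = 5,420/13,800 = 39.3%.
LTV = 12,500/13,000 = 96.2%.
Reserves = 5,380/320 = 16.8 months.
Option A: score 649 ≥ 580; DTI 39.3% ≤ 45%; LTV 96.2% > 80%; reserves 16.8 ≥ 2 mo → does not qualify.
Option B: score 649 ≥ 600; DTI 39.3% > 38%; reserves 16.8 ≥ 4 mo → does not qualify.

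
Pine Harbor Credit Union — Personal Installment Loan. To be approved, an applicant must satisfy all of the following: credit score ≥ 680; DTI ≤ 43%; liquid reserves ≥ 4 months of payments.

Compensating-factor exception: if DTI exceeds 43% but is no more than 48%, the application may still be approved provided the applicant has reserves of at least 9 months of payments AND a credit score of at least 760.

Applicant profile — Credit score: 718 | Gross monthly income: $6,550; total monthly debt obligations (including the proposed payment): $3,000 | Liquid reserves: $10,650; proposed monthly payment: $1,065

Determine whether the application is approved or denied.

Credit score 718 ≥ 680 (meets base)
DTI = 3,000/6,550 = 45.8% > 43% — standard DTI limit exceeded.
Reserves: 10,650 ÷ 1,065 = 10.0 months (meets 4-month minimum)
45.8% falls in the override range (43%–48%), so the compensating-factor test applies.
Override check — reserves: 10.0 mo (ok); score: 718 (below 760).
Override conditions not both satisfied; exception does not apply.

Denied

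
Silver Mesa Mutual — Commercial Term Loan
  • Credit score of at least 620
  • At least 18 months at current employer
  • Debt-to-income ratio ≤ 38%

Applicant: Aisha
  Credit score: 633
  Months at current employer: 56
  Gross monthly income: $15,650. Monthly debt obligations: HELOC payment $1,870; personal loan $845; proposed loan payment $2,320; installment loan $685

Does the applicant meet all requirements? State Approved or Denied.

Credit score 633 ≥ 620 (meets)
Employment 56 ≥ 18 months
Total monthly debts = (1,870 + 845 + 2,320 + 685) = 5,720. DTI: 5,720 ÷ 15,650 = 36.5%, within the 38% cap
All criteria satisfied.

Approved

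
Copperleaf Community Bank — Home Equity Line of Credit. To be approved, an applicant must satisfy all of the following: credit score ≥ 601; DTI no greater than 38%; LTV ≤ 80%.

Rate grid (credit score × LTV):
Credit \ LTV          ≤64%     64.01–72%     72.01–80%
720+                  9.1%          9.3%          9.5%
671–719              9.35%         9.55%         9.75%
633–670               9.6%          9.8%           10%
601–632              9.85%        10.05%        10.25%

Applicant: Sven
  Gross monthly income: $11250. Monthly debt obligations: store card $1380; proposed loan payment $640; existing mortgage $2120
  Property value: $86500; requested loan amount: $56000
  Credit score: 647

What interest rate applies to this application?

9.8%

Credit score 647 ≥ 601; Total monthly debts = (1,380 + 640 + 2,120) = 4,140. Debt-to-income = 4,140/11,250 = 36.8% — meets 38% limit
LTV: 56,000 ÷ 86,500 = 64.7%, within 80% cap
Score 647 is in the 633–670 band; LTV 64.7% is in the 64.01–72% band → 9.8%.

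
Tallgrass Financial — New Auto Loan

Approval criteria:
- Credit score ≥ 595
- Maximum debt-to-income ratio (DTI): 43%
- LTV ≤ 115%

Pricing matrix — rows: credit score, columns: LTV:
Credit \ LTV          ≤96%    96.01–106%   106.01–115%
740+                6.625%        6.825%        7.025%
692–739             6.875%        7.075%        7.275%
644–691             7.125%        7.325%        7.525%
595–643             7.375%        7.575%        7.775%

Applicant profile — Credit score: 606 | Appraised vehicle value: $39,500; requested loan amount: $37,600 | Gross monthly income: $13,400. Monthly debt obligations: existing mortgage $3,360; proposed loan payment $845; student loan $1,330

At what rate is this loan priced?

Credit score 606 ≥ 595; Total monthly debts = (3,360 + 845 + 1,330) = 5,535. DTI = 5,535/13,400 = 41.3% ≤ 43%
LTV = 37,600/39,500 = 95.2% ≤ 115%
Score 606 is in the 595–643 band; LTV 95.2% is in the ≤96% band → 7.375%.

7.375%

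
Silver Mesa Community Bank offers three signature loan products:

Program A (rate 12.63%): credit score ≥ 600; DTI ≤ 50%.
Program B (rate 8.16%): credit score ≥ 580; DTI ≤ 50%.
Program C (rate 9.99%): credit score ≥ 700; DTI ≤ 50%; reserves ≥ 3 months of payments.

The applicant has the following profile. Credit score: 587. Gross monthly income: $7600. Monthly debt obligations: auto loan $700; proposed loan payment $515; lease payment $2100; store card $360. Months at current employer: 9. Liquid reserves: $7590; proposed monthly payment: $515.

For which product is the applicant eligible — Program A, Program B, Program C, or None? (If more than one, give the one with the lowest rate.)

Total debts = (700 + 515 + 2,100 + 360) = 3,675; DTI = 3,675/7,600 = 48.4%.
Reserves = 7,590/515 = 14.7 months.
Program A: score 587 < 600; DTI 48.4% ≤ 50% → does not qualify.
Program B: score 587 ≥ 580; DTI 48.4% ≤ 50% → qualifies.
Program C: score 587 < 700; DTI 48.4% ≤ 50%; reserves 14.7 ≥ 3 mo → does not qualify.

Program B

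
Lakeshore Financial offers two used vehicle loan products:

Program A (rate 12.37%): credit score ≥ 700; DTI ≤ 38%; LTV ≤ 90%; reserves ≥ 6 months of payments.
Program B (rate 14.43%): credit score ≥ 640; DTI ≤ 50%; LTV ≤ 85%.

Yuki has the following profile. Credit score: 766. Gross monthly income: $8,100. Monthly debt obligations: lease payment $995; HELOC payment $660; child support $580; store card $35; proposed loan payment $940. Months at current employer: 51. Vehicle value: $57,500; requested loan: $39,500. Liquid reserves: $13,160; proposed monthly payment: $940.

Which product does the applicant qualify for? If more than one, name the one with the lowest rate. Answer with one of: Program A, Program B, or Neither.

Total debts = (995 + 660 + 580 + 35 + 940) = 3,210; DTI = 3,210/8,100 = 39.6%.
LTV = 39,500/57,500 = 68.7%.
Reserves = 13,160/940 = 14.0 months.
Program A: score 766 ≥ 700; DTI 39.6% > 38%; LTV 68.7% ≤ 90%; reserves 14.0 ≥ 6 mo → does not qualify.
Program B: score 766 ≥ 640; DTI 39.6% ≤ 50%; LTV 68.7% ≤ 85% → qualifies.

Program B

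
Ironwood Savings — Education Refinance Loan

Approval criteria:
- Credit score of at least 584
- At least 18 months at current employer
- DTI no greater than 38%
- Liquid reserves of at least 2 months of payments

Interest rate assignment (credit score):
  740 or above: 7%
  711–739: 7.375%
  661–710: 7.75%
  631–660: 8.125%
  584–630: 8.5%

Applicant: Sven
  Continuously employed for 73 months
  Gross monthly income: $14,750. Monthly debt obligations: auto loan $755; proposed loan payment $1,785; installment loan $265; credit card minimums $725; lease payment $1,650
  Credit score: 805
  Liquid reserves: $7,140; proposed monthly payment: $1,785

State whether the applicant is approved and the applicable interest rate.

Approved at 7%

Credit score 805 ≥ 584 (meets minimum)
Employment 73 ≥ 18 months
Total monthly debts = (755 + 1,785 + 265 + 725 + 1,650) = 5,180. DTI = 5,180/14,750 = 35.1% ≤ 38%
Liquid reserves cover 7,140/1,785 = 4.0 months — ≥ 2 required
All requirements met. Score 805 falls in the 740 or above tier → 7%.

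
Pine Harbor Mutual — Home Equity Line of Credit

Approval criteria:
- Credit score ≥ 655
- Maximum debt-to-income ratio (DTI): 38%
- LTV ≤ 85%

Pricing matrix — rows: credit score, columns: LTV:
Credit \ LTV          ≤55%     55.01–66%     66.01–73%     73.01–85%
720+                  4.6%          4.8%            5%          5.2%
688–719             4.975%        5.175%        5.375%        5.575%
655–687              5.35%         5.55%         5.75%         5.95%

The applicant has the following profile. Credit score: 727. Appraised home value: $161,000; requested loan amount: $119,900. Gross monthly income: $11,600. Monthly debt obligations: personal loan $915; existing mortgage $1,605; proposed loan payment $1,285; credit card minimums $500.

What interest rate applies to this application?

5.2%

Credit score 727 ≥ 655; Total monthly debts = (915 + 1,605 + 1,285 + 500) = 4,305. Debt-to-income = 4,305/11,600 = 37.1% — meets 38% limit
Loan-to-value = 119,900/161,000 = 74.5% — pass (85% max)
Credit 727 → row 720+; LTV 74.5% → column 73.01–85%. Grid cell → 5.2%.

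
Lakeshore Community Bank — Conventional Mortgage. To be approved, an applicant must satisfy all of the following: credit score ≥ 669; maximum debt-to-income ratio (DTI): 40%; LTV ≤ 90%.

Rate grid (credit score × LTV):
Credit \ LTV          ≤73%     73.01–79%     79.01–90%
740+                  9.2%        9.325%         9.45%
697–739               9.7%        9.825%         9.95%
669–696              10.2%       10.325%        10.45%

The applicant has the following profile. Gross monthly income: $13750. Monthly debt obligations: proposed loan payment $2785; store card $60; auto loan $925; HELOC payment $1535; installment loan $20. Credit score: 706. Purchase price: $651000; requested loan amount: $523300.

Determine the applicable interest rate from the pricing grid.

Credit score 706 ≥ 669; Total monthly debts = (2,785 + 60 + 925 + 1,535 + 20) = 5,325. DTI = 5,325/13,750 = 38.7% ≤ 40%
LTV: 523,300 ÷ 651,000 = 80.4%, within 90% cap
Credit 706 → row 697–739; LTV 80.4% → column 79.01–90%. Grid cell → 9.95%.

9.95%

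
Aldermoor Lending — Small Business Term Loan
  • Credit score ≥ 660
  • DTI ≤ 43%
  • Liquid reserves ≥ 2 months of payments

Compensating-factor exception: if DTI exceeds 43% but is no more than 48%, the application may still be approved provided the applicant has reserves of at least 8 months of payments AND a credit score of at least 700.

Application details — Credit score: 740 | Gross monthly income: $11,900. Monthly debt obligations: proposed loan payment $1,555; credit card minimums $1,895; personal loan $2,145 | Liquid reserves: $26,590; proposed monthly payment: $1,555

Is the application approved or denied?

Credit score 740 ≥ 660 (meets base)
Total debts = (1,555 + 1,895 + 2,145) = 5,595. DTI = 5,595/11,900 = 47% > 43% — standard DTI limit exceeded.
Liquid reserves cover 26,590/1,555 = 17.1 months — ≥ 2 required
47% falls in the override range (43%–48%), so the compensating-factor test applies.
Override check — reserves: 17.1 mo (ok); score: 740 (ok).
Both compensating conditions met → exception applies.

Approved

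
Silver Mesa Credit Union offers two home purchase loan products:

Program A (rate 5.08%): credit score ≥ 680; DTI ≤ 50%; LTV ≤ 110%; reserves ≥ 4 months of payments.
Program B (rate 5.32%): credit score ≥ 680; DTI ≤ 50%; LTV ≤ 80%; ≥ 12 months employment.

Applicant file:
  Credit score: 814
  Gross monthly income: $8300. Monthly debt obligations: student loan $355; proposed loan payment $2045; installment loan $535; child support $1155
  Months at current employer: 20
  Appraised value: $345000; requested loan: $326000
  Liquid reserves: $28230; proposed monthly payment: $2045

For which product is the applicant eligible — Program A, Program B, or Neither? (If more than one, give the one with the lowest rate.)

Total debts = (355 + 2,045 + 535 + 1,155) = 4,090; DTI = 4,090/8,300 = 49.3%.
LTV = 326,000/345,000 = 94.5%.
Reserves = 28,230/2,045 = 13.8 months.
Program A: score 814 ≥ 680; DTI 49.3% ≤ 50%; LTV 94.5% ≤ 110%; reserves 13.8 ≥ 4 mo → qualifies.
Program B: score 814 ≥ 680; DTI 49.3% ≤ 50%; LTV 94.5% > 80%; employment 20 ≥ 12 mo → does not qualify.

Program A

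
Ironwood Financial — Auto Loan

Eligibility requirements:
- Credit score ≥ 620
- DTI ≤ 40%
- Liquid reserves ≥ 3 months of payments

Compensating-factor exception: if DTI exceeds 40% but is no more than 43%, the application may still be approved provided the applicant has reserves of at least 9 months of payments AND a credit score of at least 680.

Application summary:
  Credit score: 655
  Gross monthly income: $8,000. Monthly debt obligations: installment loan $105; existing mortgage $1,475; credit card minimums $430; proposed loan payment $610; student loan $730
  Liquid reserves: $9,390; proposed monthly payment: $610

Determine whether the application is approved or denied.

Denied

Credit score 655 ≥ 620 (meets base)
Total debts = (105 + 1,475 + 430 + 610 + 730) = 3,350. DTI = 3,350/8,000 = 41.9% > 40% — standard DTI limit exceeded.
Reserves = 9,390/610 = 15.4 months ≥ 3
41.9% falls in the override range (40%–43%), so the compensating-factor test applies.
Reserves 15.4 ≥ 9 months; credit score 655 < 680.
Compensating-factor requirement not fully met.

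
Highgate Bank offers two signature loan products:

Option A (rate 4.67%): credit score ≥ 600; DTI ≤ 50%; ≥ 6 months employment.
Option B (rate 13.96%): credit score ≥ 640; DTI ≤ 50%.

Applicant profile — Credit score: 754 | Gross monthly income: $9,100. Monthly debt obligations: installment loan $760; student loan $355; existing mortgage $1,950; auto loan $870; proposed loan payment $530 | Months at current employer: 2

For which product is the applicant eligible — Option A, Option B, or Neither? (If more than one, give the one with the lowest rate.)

Option B

Total debts = (760 + 355 + 1,950 + 870 + 530) = 4,465; DTI = 4,465/9,100 = 49.1%.
Option A: score 754 ≥ 600; DTI 49.1% ≤ 50%; employment 2 < 6 mo → does not qualify.
Option B: score 754 ≥ 640; DTI 49.1% ≤ 50% → qualifies.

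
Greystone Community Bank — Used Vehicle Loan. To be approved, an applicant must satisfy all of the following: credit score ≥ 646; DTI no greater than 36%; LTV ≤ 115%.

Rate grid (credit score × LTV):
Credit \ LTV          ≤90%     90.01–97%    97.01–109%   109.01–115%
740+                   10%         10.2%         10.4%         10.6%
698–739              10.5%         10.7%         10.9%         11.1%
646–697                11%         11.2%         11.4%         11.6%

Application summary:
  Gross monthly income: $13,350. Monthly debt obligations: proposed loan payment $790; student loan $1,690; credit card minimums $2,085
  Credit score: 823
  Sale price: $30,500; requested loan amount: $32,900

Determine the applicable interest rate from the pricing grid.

Credit score 823 ≥ 646; Total monthly debts = (790 + 1,690 + 2,085) = 4,565. DTI: 4,565 ÷ 13,350 = 34.2%, within the 36% cap
LTV = 32,900/30,500 = 107.9% ≤ 115%
Row: 823 falls in 740+. Column: 107.9% falls in 97.01–109%. Rate = 10.4%.

10.4%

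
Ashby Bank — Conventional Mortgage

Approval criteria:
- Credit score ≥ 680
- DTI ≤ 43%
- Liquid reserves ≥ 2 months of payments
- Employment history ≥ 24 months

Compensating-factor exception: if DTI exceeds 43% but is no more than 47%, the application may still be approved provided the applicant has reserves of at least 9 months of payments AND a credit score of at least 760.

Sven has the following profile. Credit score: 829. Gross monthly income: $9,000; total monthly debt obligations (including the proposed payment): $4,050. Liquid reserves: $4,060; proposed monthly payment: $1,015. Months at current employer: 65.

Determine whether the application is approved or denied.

Denied

Credit score 829 ≥ 680 (meets base)
DTI: 4,050 ÷ 9,000 = 45%, over the 43% base limit.
Reserves = 4,060/1,015 = 4.0 months ≥ 2
Employment 65 ≥ 24 months
45% falls in the override range (43%–47%), so the compensating-factor test applies.
Reserves 4.0 < 9 months; credit score 829 ≥ 760.
Override conditions not both satisfied; exception does not apply.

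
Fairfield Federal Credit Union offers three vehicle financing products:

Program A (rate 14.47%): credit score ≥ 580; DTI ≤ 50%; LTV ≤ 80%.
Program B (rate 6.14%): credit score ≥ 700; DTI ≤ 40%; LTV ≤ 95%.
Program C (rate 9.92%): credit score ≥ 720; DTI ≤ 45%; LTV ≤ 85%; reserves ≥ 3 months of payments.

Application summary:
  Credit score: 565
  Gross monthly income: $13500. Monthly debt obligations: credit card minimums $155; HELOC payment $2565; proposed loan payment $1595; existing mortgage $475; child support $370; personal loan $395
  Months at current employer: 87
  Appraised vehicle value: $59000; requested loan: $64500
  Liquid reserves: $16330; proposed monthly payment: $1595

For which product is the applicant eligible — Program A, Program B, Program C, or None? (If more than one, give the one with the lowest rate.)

Total debts = (155 + 2,565 + 1,595 + 475 + 370 + 395) = 5,555; DTI = 5,555/13,500 = 41.1%.
LTV = 64,500/59,000 = 109.3%.
Reserves = 16,330/1,595 = 10.2 months.
Program A: score 565 < 580; DTI 41.1% ≤ 50%; LTV 109.3% > 80% → does not qualify.
Program B: score 565 < 700; DTI 41.1% > 40%; LTV 109.3% > 95% → does not qualify.
Program C: score 565 < 720; DTI 41.1% ≤ 45%; LTV 109.3% > 85%; reserves 10.2 ≥ 3 mo → does not qualify.

None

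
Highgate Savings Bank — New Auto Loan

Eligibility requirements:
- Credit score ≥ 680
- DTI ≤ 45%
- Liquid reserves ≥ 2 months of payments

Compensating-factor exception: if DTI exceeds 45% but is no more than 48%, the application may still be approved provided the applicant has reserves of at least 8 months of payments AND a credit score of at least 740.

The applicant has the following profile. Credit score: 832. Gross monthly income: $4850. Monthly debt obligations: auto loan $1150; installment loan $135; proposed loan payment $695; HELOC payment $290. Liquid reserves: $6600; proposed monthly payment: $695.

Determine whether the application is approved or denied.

Approved

Credit score 832 ≥ 680 (meets base)
Total debts = (1,150 + 135 + 695 + 290) = 2,270. DTI: 2,270 ÷ 4,850 = 46.8%, over the 45% base limit.
Reserves = 6,600/695 = 9.5 months ≥ 2
DTI 46.8% is within the 45%–48% exception band; checking compensating factors.
Reserves 9.5 ≥ 8 months; credit score 832 ≥ 740.
Both compensating conditions met → exception applies.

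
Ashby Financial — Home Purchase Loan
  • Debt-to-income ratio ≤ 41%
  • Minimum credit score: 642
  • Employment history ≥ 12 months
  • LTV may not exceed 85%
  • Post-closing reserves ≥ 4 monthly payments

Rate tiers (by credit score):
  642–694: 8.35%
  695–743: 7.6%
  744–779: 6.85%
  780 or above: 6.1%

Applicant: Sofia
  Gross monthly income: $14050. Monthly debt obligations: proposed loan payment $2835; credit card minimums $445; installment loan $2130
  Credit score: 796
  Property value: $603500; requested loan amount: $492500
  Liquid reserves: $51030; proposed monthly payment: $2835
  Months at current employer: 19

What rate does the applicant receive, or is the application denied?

Credit score 796 ≥ 642 (meets minimum)
Employment 19 ≥ 12 months
Reserves = 51,030/2,835 = 18.0 months ≥ 4
Total monthly debts = (2,835 + 445 + 2,130) = 5,410. DTI: 5,410 ÷ 14,050 = 38.5%, within the 41% cap
LTV = 492,500/603,500 = 81.6% ≤ 85%
All requirements met. Score 796 falls in the 780 or above tier → 6.1%.

Approved at 6.1%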